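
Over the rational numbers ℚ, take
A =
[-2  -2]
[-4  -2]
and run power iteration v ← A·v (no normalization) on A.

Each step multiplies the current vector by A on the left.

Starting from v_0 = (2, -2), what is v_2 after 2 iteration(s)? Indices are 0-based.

v_0 = (2, -2).
v_1 = A·v_0 = (0, -4).
v_2 = A·v_1 = (8, 8).

v_2 = (8, 8)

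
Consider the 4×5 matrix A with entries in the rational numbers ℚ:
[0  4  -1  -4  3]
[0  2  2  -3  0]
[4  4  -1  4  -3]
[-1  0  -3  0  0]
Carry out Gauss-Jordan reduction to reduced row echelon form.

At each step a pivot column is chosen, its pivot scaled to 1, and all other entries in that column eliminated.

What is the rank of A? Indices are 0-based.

pivot(0,0): swap R0↔R2
pivot(0,0)=4: scale R0 → (1, 1, -1/4, 1, -3/4)
  clear (3,0): R3 −= (-1)R0 → (0, 1, -13/4, 1, -3/4)
pivot(1,1)=2: scale R1 → (0, 1, 1, -3/2, 0)
  clear (0,1): R0 −= (1)R1 → (1, 0, -5/4, 5/2, -3/4)
  clear (2,1): R2 −= (4)R1 → (0, 0, -5, 2, 3)
  clear (3,1): R3 −= (1)R1 → (0, 0, -17/4, 5/2, -3/4)
pivot(2,2)=-5: scale R2 → (0, 0, 1, -2/5, -3/5)
  clear (0,2): R0 −= (-5/4)R2 → (1, 0, 0, 2, -3/2)
  clear (1,2): R1 −= (1)R2 → (0, 1, 0, -11/10, 3/5)
  clear (3,2): R3 −= (-17/4)R2 → (0, 0, 0, 4/5, -33/10)
pivot(3,3)=4/5: scale R3 → (0, 0, 0, 1, -33/8)
  clear (0,3): R0 −= (2)R3 → (1, 0, 0, 0, 27/4)
  clear (1,3): R1 −= (-11/10)R3 → (0, 1, 0, 0, -63/16)
  clear (2,3): R2 −= (-2/5)R3 → (0, 0, 1, 0, -9/4)

rank = 4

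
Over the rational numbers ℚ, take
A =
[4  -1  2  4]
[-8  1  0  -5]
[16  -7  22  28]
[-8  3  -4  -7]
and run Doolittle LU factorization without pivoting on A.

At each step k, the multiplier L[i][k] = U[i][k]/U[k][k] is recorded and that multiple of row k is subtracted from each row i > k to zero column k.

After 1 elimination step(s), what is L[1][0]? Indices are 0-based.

L[1][0] = -2

Step 1: pivot at (0,0) is 4.
  row1 ← row1 − (-2)·row0  ⇒  L[1][0]=-2, U row1=(0, -1, 4, 3)
  row2 ← row2 − (4)·row0  ⇒  L[2][0]=4, U row2=(0, -3, 14, 12)
  row3 ← row3 − (-2)·row0  ⇒  L[3][0]=-2, U row3=(0, 1, 0, 1)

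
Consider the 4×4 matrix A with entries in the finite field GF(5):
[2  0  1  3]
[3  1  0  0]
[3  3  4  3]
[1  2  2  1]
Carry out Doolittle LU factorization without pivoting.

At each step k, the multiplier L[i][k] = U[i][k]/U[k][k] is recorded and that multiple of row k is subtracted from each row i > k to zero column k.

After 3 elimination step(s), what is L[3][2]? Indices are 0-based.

L[3][2] = 1

Step 1: pivot at (0,0) is 2.
  row1 ← row1 − (4)·row0  ⇒  L[1][0]=4, U row1=(0, 1, 1, 3)
  row2 ← row2 − (4)·row0  ⇒  L[2][0]=4, U row2=(0, 3, 0, 1)
  row3 ← row3 − (3)·row0  ⇒  L[3][0]=3, U row3=(0, 2, 4, 2)
Step 2: pivot at (1,1) is 1.
  row2 ← row2 − (3)·row1  ⇒  L[2][1]=3, U row2=(0, 0, 2, 2)
  row3 ← row3 − (2)·row1  ⇒  L[3][1]=2, U row3=(0, 0, 2, 1)
Step 3: pivot at (2,2) is 2.
  row3 ← row3 − (1)·row2  ⇒  L[3][2]=1, U row3=(0, 0, 0, 4)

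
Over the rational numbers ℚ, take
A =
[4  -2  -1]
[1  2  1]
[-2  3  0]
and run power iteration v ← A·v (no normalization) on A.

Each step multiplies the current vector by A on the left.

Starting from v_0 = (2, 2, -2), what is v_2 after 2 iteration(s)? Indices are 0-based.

v_0 = (2, 2, -2).
v_1 = A·v_0 = (6, 4, 2).
v_2 = A·v_1 = (14, 16, 0).

v_2 = (14, 16, 0)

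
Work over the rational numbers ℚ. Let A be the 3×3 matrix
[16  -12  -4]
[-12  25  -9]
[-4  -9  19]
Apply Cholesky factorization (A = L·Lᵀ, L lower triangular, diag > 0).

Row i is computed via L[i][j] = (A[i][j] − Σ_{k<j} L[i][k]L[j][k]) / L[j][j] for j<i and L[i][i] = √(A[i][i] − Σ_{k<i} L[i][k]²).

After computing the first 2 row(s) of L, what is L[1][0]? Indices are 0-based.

Step 1: L[0][0] = √(16) = 4.
  L[1][0] = (-12) / L[0][0] = -3.
Step 2: L[1][1] = √(16) = 4.

L[1][0] = -3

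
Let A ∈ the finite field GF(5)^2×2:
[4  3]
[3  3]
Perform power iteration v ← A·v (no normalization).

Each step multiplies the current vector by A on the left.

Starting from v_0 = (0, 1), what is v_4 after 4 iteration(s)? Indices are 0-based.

v_4 = (3, 0)

v_0 = (0, 1).
v_1 = A·v_0 = (3, 3).
v_2 = A·v_1 = (1, 3).
v_3 = A·v_2 = (3, 2).
v_4 = A·v_3 = (3, 0).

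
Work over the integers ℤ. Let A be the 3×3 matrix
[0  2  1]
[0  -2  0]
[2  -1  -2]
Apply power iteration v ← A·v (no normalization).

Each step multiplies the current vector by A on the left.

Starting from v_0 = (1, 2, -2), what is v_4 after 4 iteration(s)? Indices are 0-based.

v_4 = (-48, 32, 80)

v_0 = (1, 2, -2).
v_1 = A·v_0 = (2, -4, 4).
v_2 = A·v_1 = (-4, 8, 0).
v_3 = A·v_2 = (16, -16, -16).
v_4 = A·v_3 = (-48, 32, 80).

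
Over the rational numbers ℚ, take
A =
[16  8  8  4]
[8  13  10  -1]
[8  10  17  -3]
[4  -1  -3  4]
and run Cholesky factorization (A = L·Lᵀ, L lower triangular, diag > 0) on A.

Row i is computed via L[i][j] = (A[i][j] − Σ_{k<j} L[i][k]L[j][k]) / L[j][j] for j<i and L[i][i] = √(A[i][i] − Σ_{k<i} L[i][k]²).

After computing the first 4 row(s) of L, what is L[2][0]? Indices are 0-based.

Step 1: L[0][0] = √(16) = 4.
  L[1][0] = (8) / L[0][0] = 2.
Step 2: L[1][1] = √(9) = 3.
  L[2][0] = (8) / L[0][0] = 2.
  L[2][1] = (6) / L[1][1] = 2.
Step 3: L[2][2] = √(9) = 3.
  L[3][0] = (4) / L[0][0] = 1.
  L[3][1] = (-3) / L[1][1] = -1.
  L[3][2] = (-3) / L[2][2] = -1.
Step 4: L[3][3] = √(1) = 1.

L[2][0] = 2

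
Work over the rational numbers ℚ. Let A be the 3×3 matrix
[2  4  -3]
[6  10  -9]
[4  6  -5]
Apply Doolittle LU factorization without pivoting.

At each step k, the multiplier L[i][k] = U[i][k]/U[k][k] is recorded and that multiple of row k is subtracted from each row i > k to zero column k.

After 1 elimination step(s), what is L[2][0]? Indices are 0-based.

L[2][0] = 2

k=0: U[0][0]=2
  eliminate (1,0): mult=3, new row 1: (0, -2, 0); set L[1][0]=3
  eliminate (2,0): mult=2, new row 2: (0, -2, 1); set L[2][0]=2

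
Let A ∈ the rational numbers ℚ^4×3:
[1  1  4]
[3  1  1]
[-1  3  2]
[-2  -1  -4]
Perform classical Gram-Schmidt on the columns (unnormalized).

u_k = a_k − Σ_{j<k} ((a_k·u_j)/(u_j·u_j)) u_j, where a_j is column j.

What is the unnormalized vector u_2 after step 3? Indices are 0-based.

Step 1: u_0 = a_0 = (1, 3, -1, -2).
Step 2: u_1 = a_1 − (1/5)·u_0 = (4/5, 2/5, 16/5, -3/5).
Step 3: u_2 = a_2 − (13/15)·u_0 − (62/57)·u_1 = (43/19, -116/57, -35/57, -92/57).

u_2 = (43/19, -116/57, -35/57, -92/57)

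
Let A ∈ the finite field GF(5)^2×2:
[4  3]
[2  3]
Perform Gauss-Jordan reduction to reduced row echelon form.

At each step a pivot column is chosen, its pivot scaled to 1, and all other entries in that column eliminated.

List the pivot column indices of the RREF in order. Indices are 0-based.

pivot columns: 0, 1

step 1: normalize row 0 (÷4) = (1, 2)
  row 1: subtract 2×row0 = (0, 4)
step 2: normalize row 1 (÷4) = (0, 1)
  row 0: subtract 2×row1 = (1, 0)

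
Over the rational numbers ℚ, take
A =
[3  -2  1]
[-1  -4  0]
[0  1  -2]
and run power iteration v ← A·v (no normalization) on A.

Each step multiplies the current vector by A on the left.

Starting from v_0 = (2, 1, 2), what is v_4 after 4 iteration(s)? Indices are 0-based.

v_0 = (2, 1, 2).
v_1 = A·v_0 = (6, -6, -3).
v_2 = A·v_1 = (27, 18, 0).
v_3 = A·v_2 = (45, -99, 18).
v_4 = A·v_3 = (351, 351, -135).

v_4 = (351, 351, -135)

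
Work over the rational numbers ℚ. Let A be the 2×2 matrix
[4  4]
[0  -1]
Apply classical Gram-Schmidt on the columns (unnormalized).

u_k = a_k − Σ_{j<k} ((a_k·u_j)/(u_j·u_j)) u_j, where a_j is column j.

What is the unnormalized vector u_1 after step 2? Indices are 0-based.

u_1 = (0, -1)

Step 1: u_0 = a_0 = (4, 0).
Step 2: u_1 = a_1 − (1)·u_0 = (0, -1).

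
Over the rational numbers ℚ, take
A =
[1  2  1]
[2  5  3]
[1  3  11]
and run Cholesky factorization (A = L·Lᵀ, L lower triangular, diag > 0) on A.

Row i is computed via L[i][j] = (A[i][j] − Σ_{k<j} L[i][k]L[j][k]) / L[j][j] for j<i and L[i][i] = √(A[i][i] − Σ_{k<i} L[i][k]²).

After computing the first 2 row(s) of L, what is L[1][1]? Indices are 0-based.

Step 1: L[0][0] = √(1) = 1.
  L[1][0] = (2) / L[0][0] = 2.
Step 2: L[1][1] = √(1) = 1.

L[1][1] = 1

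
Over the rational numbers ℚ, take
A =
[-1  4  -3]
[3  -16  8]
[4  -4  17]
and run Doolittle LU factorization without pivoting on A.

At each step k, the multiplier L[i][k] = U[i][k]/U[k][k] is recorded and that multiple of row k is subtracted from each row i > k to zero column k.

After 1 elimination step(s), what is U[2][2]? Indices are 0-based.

[col 0] pivot -1
  R1 -= -3*R0 → (0, -4, -1)  (L[1][0] := -3)
  R2 -= -4*R0 → (0, 12, 5)  (L[2][0] := -4)

U[2][2] = 5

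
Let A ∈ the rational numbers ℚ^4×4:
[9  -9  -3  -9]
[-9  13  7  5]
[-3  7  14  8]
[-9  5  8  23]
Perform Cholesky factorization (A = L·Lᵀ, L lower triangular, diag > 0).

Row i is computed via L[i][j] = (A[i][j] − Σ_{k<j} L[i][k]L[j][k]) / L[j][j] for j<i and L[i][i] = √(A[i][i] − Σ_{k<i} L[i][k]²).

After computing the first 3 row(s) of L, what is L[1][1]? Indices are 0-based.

L[1][1] = 2

Step 1: L[0][0] = √(9) = 3.
  L[1][0] = (-9) / L[0][0] = -3.
Step 2: L[1][1] = √(4) = 2.
  L[2][0] = (-3) / L[0][0] = -1.
  L[2][1] = (4) / L[1][1] = 2.
Step 3: L[2][2] = √(9) = 3.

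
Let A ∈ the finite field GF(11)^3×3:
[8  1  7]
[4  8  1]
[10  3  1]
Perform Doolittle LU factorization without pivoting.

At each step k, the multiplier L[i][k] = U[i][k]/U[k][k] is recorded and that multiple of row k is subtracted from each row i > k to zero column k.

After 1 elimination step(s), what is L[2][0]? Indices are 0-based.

L[2][0] = 4

Step 1: pivot at (0,0) is 8.
  row1 ← row1 − (6)·row0  ⇒  L[1][0]=6, U row1=(0, 2, 3)
  row2 ← row2 − (4)·row0  ⇒  L[2][0]=4, U row2=(0, 10, 6)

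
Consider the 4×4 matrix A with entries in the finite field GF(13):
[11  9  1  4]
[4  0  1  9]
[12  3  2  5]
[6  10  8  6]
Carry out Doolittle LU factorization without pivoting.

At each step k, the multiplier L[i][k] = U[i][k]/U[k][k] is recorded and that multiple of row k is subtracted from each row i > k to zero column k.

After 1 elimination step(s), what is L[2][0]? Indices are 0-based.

Step 1: pivot at (0,0) is 11.
  row1 ← row1 − (11)·row0  ⇒  L[1][0]=11, U row1=(0, 5, 3, 4)
  row2 ← row2 − (7)·row0  ⇒  L[2][0]=7, U row2=(0, 5, 8, 3)
  row3 ← row3 − (10)·row0  ⇒  L[3][0]=10, U row3=(0, 11, 11, 5)

L[2][0] = 7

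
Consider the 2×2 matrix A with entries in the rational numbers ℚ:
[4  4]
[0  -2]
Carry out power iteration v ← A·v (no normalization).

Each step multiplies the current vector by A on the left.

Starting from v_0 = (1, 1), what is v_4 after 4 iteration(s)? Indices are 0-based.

v_4 = (416, 16)

v_0 = (1, 1).
v_1 = A·v_0 = (8, -2).
v_2 = A·v_1 = (24, 4).
v_3 = A·v_2 = (112, -8).
v_4 = A·v_3 = (416, 16).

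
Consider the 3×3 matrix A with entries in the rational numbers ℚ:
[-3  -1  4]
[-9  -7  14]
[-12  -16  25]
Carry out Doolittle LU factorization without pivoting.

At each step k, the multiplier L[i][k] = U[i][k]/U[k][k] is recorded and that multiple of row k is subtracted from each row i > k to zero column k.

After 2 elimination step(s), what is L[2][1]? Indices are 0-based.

k=0: U[0][0]=-3
  eliminate (1,0): mult=3, new row 1: (0, -4, 2); set L[1][0]=3
  eliminate (2,0): mult=4, new row 2: (0, -12, 9); set L[2][0]=4
k=1: U[1][1]=-4
  eliminate (2,1): mult=3, new row 2: (0, 0, 3); set L[2][1]=3

L[2][1] = 3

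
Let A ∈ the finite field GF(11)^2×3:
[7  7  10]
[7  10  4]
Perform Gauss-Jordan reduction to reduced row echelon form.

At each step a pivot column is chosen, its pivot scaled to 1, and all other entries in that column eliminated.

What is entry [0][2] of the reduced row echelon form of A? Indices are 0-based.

step 1: normalize row 0 (÷7) = (1, 1, 3)
  row 1: subtract 7×row0 = (0, 3, 5)
step 2: normalize row 1 (÷3) = (0, 1, 9)
  row 0: subtract 1×row1 = (1, 0, 5)

M[0][2] = 5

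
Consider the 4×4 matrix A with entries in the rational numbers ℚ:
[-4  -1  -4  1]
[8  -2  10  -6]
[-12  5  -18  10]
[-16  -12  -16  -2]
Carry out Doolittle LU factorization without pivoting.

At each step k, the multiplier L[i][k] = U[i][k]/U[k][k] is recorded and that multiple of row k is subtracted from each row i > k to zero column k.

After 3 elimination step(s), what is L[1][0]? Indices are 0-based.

L[1][0] = -2

Step 1: pivot at (0,0) is -4.
  row1 ← row1 − (-2)·row0  ⇒  L[1][0]=-2, U row1=(0, -4, 2, -4)
  row2 ← row2 − (3)·row0  ⇒  L[2][0]=3, U row2=(0, 8, -6, 7)
  row3 ← row3 − (4)·row0  ⇒  L[3][0]=4, U row3=(0, -8, 0, -6)
Step 2: pivot at (1,1) is -4.
  row2 ← row2 − (-2)·row1  ⇒  L[2][1]=-2, U row2=(0, 0, -2, -1)
  row3 ← row3 − (2)·row1  ⇒  L[3][1]=2, U row3=(0, 0, -4, 2)
Step 3: pivot at (2,2) is -2.
  row3 ← row3 − (2)·row2  ⇒  L[3][2]=2, U row3=(0, 0, 0, 4)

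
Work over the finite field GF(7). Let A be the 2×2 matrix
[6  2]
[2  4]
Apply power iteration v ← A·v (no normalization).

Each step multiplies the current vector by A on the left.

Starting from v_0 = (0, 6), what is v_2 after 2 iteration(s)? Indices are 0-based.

v_2 = (1, 1)

v_0 = (0, 6).
v_1 = A·v_0 = (5, 3).
v_2 = A·v_1 = (1, 1).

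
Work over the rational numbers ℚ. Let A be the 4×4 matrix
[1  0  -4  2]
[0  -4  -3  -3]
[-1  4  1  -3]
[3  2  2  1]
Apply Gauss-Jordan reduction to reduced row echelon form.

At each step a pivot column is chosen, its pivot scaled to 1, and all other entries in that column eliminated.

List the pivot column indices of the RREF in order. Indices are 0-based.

pivot columns: 0, 1, 2, 3

pivot(0,0)=1: scale R0 → (1, 0, -4, 2)
  clear (2,0): R2 −= (-1)R0 → (0, 4, -3, -1)
  clear (3,0): R3 −= (3)R0 → (0, 2, 14, -5)
pivot(1,1)=-4: scale R1 → (0, 1, 3/4, 3/4)
  clear (2,1): R2 −= (4)R1 → (0, 0, -6, -4)
  clear (3,1): R3 −= (2)R1 → (0, 0, 25/2, -13/2)
pivot(2,2)=-6: scale R2 → (0, 0, 1, 2/3)
  clear (0,2): R0 −= (-4)R2 → (1, 0, 0, 14/3)
  clear (1,2): R1 −= (3/4)R2 → (0, 1, 0, 1/4)
  clear (3,2): R3 −= (25/2)R2 → (0, 0, 0, -89/6)
pivot(3,3)=-89/6: scale R3 → (0, 0, 0, 1)
  clear (0,3): R0 −= (14/3)R3 → (1, 0, 0, 0)
  clear (1,3): R1 −= (1/4)R3 → (0, 1, 0, 0)
  clear (2,3): R2 −= (2/3)R3 → (0, 0, 1, 0)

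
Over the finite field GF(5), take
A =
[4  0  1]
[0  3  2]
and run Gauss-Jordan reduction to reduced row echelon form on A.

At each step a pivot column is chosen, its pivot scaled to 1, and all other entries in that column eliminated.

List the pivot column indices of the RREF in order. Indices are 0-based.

[1] R0 /= 4  ⇒  (1, 0, 4)
[2] R1 /= 3  ⇒  (0, 1, 4)

pivot columns: 0, 1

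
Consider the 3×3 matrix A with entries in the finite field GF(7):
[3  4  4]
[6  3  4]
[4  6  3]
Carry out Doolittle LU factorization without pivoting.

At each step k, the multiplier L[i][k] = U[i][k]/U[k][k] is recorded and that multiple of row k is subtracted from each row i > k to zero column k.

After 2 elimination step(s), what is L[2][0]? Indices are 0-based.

L[2][0] = 6

k=0: U[0][0]=3
  eliminate (1,0): mult=2, new row 1: (0, 2, 3); set L[1][0]=2
  eliminate (2,0): mult=6, new row 2: (0, 3, 0); set L[2][0]=6
k=1: U[1][1]=2
  eliminate (2,1): mult=5, new row 2: (0, 0, 6); set L[2][1]=5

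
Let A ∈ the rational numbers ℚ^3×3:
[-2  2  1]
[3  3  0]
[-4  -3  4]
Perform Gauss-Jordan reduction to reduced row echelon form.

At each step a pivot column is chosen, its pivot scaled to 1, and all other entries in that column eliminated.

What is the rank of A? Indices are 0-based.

pivot(0,0)=-2: scale R0 → (1, -1, -1/2)
  clear (1,0): R1 −= (3)R0 → (0, 6, 3/2)
  clear (2,0): R2 −= (-4)R0 → (0, -7, 2)
pivot(1,1)=6: scale R1 → (0, 1, 1/4)
  clear (0,1): R0 −= (-1)R1 → (1, 0, -1/4)
  clear (2,1): R2 −= (-7)R1 → (0, 0, 15/4)
pivot(2,2)=15/4: scale R2 → (0, 0, 1)
  clear (0,2): R0 −= (-1/4)R2 → (1, 0, 0)
  clear (1,2): R1 −= (1/4)R2 → (0, 1, 0)

rank = 3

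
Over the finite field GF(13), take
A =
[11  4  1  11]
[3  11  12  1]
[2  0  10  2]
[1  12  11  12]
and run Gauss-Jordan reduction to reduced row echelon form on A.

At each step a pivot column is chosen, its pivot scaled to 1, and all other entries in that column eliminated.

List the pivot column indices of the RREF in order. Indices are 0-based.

pivot columns: 0, 1, 2, 3

[1] R0 /= 11  ⇒  (1, 11, 6, 1)
     R1 -= 3·R0  ⇒  (0, 4, 7, 11)
     R2 -= 2·R0  ⇒  (0, 4, 11, 0)
     R3 -= 1·R0  ⇒  (0, 1, 5, 11)
[2] R1 /= 4  ⇒  (0, 1, 5, 6)
     R0 -= 11·R1  ⇒  (1, 0, 3, 0)
     R2 -= 4·R1  ⇒  (0, 0, 4, 2)
     R3 -= 1·R1  ⇒  (0, 0, 0, 5)
[3] R2 /= 4  ⇒  (0, 0, 1, 7)
     R0 -= 3·R2  ⇒  (1, 0, 0, 5)
     R1 -= 5·R2  ⇒  (0, 1, 0, 10)
[4] R3 /= 5  ⇒  (0, 0, 0, 1)
     R0 -= 5·R3  ⇒  (1, 0, 0, 0)
     R1 -= 10·R3  ⇒  (0, 1, 0, 0)
     R2 -= 7·R3  ⇒  (0, 0, 1, 0)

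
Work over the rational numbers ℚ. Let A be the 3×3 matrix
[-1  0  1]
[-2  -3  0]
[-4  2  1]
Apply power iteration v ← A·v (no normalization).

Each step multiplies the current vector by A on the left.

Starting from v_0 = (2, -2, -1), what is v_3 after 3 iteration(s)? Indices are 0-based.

v_0 = (2, -2, -1).
v_1 = A·v_0 = (-3, 2, -13).
v_2 = A·v_1 = (-10, 0, 3).
v_3 = A·v_2 = (13, 20, 43).

v_3 = (13, 20, 43)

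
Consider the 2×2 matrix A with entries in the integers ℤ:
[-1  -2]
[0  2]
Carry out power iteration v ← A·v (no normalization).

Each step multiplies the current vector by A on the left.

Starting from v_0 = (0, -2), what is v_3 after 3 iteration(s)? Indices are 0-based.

v_0 = (0, -2).
v_1 = A·v_0 = (4, -4).
v_2 = A·v_1 = (4, -8).
v_3 = A·v_2 = (12, -16).

v_3 = (12, -16)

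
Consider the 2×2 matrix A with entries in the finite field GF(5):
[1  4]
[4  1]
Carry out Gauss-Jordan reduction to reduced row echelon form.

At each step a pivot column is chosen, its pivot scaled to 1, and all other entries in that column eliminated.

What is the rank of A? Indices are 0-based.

rank = 1

step 1: normalize row 0 (÷1) = (1, 4)
  row 1: subtract 4×row0 = (0, 0)
skip col 1 (zero from row 1)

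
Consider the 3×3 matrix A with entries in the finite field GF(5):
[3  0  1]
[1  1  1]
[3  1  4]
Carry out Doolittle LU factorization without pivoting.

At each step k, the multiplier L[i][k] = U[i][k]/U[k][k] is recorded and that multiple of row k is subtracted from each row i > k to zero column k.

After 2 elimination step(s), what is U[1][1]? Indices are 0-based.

[col 0] pivot 3
  R1 -= 2*R0 → (0, 1, 4)  (L[1][0] := 2)
  R2 -= 1*R0 → (0, 1, 3)  (L[2][0] := 1)
[col 1] pivot 1
  R2 -= 1*R1 → (0, 0, 4)  (L[2][1] := 1)

U[1][1] = 1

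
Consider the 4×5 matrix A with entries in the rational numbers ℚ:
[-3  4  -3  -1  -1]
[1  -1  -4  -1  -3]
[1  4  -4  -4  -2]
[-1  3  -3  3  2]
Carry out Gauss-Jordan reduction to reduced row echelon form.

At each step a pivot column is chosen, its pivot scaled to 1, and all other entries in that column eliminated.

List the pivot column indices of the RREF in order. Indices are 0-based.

pivot columns: 0, 1, 2, 3

step 1: normalize row 0 (÷-3) = (1, -4/3, 1, 1/3, 1/3)
  row 1: subtract 1×row0 = (0, 1/3, -5, -4/3, -10/3)
  row 2: subtract 1×row0 = (0, 16/3, -5, -13/3, -7/3)
  row 3: subtract -1×row0 = (0, 5/3, -2, 10/3, 7/3)
step 2: normalize row 1 (÷1/3) = (0, 1, -15, -4, -10)
  row 0: subtract -4/3×row1 = (1, 0, -19, -5, -13)
  row 2: subtract 16/3×row1 = (0, 0, 75, 17, 51)
  row 3: subtract 5/3×row1 = (0, 0, 23, 10, 19)
step 3: normalize row 2 (÷75) = (0, 0, 1, 17/75, 17/25)
  row 0: subtract -19×row2 = (1, 0, 0, -52/75, -2/25)
  row 1: subtract -15×row2 = (0, 1, 0, -3/5, 1/5)
  row 3: subtract 23×row2 = (0, 0, 0, 359/75, 84/25)
step 4: normalize row 3 (÷359/75) = (0, 0, 0, 1, 252/359)
  row 0: subtract -52/75×row3 = (1, 0, 0, 0, 146/359)
  row 1: subtract -3/5×row3 = (0, 1, 0, 0, 223/359)
  row 2: subtract 17/75×row3 = (0, 0, 1, 0, 187/359)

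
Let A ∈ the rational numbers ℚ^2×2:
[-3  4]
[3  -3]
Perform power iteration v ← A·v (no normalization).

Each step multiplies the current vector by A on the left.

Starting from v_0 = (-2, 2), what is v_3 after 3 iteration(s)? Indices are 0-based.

v_0 = (-2, 2).
v_1 = A·v_0 = (14, -12).
v_2 = A·v_1 = (-90, 78).
v_3 = A·v_2 = (582, -504).

v_3 = (582, -504)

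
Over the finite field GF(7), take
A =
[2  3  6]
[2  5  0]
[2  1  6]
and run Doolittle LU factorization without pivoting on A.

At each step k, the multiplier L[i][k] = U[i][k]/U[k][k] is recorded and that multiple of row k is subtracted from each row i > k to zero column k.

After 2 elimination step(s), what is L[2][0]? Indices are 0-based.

[col 0] pivot 2
  R1 -= 1*R0 → (0, 2, 1)  (L[1][0] := 1)
  R2 -= 1*R0 → (0, 5, 0)  (L[2][0] := 1)
[col 1] pivot 2
  R2 -= 6*R1 → (0, 0, 1)  (L[2][1] := 6)

L[2][0] = 1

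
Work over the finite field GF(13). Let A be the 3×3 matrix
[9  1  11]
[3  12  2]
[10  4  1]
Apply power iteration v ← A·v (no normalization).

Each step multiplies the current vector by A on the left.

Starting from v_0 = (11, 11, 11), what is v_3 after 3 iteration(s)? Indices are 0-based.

v_0 = (11, 11, 11).
v_1 = A·v_0 = (10, 5, 9).
v_2 = A·v_1 = (12, 4, 12).
v_3 = A·v_2 = (10, 4, 5).

v_3 = (10, 4, 5)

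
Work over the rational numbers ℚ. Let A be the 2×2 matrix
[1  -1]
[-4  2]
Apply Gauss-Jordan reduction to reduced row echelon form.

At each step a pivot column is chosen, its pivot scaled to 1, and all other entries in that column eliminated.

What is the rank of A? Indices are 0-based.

step 1: normalize row 0 (÷1) = (1, -1)
  row 1: subtract -4×row0 = (0, -2)
step 2: normalize row 1 (÷-2) = (0, 1)
  row 0: subtract -1×row1 = (1, 0)

rank = 2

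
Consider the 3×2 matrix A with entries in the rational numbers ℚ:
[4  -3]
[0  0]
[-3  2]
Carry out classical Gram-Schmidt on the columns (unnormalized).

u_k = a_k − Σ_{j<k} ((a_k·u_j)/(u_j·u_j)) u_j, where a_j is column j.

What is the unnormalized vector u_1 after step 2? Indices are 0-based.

u_1 = (-3/25, 0, -4/25)

Step 1: u_0 = a_0 = (4, 0, -3).
Step 2: u_1 = a_1 − (-18/25)·u_0 = (-3/25, 0, -4/25).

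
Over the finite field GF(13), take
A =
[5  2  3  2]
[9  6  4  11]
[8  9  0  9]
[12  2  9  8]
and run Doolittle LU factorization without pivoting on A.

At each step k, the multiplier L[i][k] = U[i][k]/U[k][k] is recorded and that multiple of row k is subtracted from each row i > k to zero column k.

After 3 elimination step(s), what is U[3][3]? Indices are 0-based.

Step 1: pivot at (0,0) is 5.
  row1 ← row1 − (7)·row0  ⇒  L[1][0]=7, U row1=(0, 5, 9, 10)
  row2 ← row2 − (12)·row0  ⇒  L[2][0]=12, U row2=(0, 11, 3, 11)
  row3 ← row3 − (5)·row0  ⇒  L[3][0]=5, U row3=(0, 5, 7, 11)
Step 2: pivot at (1,1) is 5.
  row2 ← row2 − (10)·row1  ⇒  L[2][1]=10, U row2=(0, 0, 4, 2)
  row3 ← row3 − (1)·row1  ⇒  L[3][1]=1, U row3=(0, 0, 11, 1)
Step 3: pivot at (2,2) is 4.
  row3 ← row3 − (6)·row2  ⇒  L[3][2]=6, U row3=(0, 0, 0, 2)

U[3][3] = 2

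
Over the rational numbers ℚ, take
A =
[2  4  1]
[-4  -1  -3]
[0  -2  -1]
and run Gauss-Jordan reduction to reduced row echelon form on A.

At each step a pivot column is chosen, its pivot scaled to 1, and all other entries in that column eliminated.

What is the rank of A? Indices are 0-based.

rank = 3

step 1: normalize row 0 (÷2) = (1, 2, 1/2)
  row 1: subtract -4×row0 = (0, 7, -1)
step 2: normalize row 1 (÷7) = (0, 1, -1/7)
  row 0: subtract 2×row1 = (1, 0, 11/14)
  row 2: subtract -2×row1 = (0, 0, -9/7)
step 3: normalize row 2 (÷-9/7) = (0, 0, 1)
  row 0: subtract 11/14×row2 = (1, 0, 0)
  row 1: subtract -1/7×row2 = (0, 1, 0)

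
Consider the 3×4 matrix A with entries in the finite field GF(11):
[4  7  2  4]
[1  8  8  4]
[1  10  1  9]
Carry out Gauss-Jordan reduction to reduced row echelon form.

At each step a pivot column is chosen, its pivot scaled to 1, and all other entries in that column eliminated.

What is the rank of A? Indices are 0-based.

step 1: normalize row 0 (÷4) = (1, 10, 6, 1)
  row 1: subtract 1×row0 = (0, 9, 2, 3)
  row 2: subtract 1×row0 = (0, 0, 6, 8)
step 2: normalize row 1 (÷9) = (0, 1, 10, 4)
  row 0: subtract 10×row1 = (1, 0, 5, 5)
step 3: normalize row 2 (÷6) = (0, 0, 1, 5)
  row 0: subtract 5×row2 = (1, 0, 0, 2)
  row 1: subtract 10×row2 = (0, 1, 0, 9)

rank = 3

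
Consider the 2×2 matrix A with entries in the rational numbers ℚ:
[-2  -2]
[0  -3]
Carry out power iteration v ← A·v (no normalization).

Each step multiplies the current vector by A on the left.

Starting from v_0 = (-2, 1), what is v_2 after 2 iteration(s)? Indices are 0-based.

v_0 = (-2, 1).
v_1 = A·v_0 = (2, -3).
v_2 = A·v_1 = (2, 9).

v_2 = (2, 9)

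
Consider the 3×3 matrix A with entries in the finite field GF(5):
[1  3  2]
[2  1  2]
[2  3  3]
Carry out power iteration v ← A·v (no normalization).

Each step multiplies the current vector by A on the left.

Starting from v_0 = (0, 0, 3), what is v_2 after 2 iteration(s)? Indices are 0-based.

v_2 = (2, 1, 2)

v_0 = (0, 0, 3).
v_1 = A·v_0 = (1, 1, 4).
v_2 = A·v_1 = (2, 1, 2).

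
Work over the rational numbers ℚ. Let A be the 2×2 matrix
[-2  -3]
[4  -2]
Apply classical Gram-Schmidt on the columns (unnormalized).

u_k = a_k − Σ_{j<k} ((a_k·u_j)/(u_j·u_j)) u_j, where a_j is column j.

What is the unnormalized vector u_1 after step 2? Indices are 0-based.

Step 1: u_0 = a_0 = (-2, 4).
Step 2: u_1 = a_1 − (-1/10)·u_0 = (-16/5, -8/5).

u_1 = (-16/5, -8/5)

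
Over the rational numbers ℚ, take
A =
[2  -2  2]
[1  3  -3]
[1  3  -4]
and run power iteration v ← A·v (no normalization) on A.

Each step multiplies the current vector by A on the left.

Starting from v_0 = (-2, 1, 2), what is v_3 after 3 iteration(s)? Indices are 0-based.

v_3 = (-2, -29, -40)

v_0 = (-2, 1, 2).
v_1 = A·v_0 = (-2, -5, -7).
v_2 = A·v_1 = (-8, 4, 11).
v_3 = A·v_2 = (-2, -29, -40).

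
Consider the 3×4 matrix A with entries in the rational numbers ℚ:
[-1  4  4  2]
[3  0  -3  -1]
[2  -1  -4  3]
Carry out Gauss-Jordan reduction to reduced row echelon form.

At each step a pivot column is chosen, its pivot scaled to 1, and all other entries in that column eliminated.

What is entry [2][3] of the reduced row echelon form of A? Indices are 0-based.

M[2][3] = -49/15

[1] R0 /= -1  ⇒  (1, -4, -4, -2)
     R1 -= 3·R0  ⇒  (0, 12, 9, 5)
     R2 -= 2·R0  ⇒  (0, 7, 4, 7)
[2] R1 /= 12  ⇒  (0, 1, 3/4, 5/12)
     R0 -= -4·R1  ⇒  (1, 0, -1, -1/3)
     R2 -= 7·R1  ⇒  (0, 0, -5/4, 49/12)
[3] R2 /= -5/4  ⇒  (0, 0, 1, -49/15)
     R0 -= -1·R2  ⇒  (1, 0, 0, -18/5)
     R1 -= 3/4·R2  ⇒  (0, 1, 0, 43/15)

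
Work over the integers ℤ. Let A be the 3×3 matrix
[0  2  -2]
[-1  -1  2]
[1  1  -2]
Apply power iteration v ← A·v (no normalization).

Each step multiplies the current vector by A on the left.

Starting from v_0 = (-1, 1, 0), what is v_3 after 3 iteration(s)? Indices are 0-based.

v_0 = (-1, 1, 0).
v_1 = A·v_0 = (2, 0, 0).
v_2 = A·v_1 = (0, -2, 2).
v_3 = A·v_2 = (-8, 6, -6).

v_3 = (-8, 6, -6)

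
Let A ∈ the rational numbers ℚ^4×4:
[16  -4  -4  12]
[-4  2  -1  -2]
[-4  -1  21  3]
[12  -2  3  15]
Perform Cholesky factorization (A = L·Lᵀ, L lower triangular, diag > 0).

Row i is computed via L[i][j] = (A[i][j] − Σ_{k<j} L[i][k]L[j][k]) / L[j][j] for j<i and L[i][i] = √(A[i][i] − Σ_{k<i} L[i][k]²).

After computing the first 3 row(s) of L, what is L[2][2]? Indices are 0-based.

Step 1: L[0][0] = √(16) = 4.
  L[1][0] = (-4) / L[0][0] = -1.
Step 2: L[1][1] = √(1) = 1.
  L[2][0] = (-4) / L[0][0] = -1.
  L[2][1] = (-2) / L[1][1] = -2.
Step 3: L[2][2] = √(16) = 4.

L[2][2] = 4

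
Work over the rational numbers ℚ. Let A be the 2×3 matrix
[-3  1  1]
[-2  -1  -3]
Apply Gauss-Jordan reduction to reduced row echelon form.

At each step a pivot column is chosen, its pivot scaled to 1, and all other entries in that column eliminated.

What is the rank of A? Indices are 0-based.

rank = 2

pivot(0,0)=-3: scale R0 → (1, -1/3, -1/3)
  clear (1,0): R1 −= (-2)R0 → (0, -5/3, -11/3)
pivot(1,1)=-5/3: scale R1 → (0, 1, 11/5)
  clear (0,1): R0 −= (-1/3)R1 → (1, 0, 2/5)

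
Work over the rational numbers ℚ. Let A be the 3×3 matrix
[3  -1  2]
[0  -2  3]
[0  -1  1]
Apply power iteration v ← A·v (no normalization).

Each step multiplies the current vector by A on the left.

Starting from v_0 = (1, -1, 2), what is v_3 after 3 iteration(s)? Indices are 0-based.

v_0 = (1, -1, 2).
v_1 = A·v_0 = (8, 8, 3).
v_2 = A·v_1 = (22, -7, -5).
v_3 = A·v_2 = (63, -1, 2).

v_3 = (63, -1, 2)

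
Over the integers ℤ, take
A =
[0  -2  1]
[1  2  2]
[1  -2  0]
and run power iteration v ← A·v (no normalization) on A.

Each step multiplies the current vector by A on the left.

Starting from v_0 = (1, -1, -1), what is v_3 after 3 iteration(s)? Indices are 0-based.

v_3 = (5, 25, 7)

v_0 = (1, -1, -1).
v_1 = A·v_0 = (1, -3, 3).
v_2 = A·v_1 = (9, 1, 7).
v_3 = A·v_2 = (5, 25, 7).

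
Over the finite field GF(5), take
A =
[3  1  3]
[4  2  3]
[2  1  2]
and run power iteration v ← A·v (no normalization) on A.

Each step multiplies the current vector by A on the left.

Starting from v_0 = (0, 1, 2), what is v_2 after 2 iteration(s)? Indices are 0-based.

v_0 = (0, 1, 2).
v_1 = A·v_0 = (2, 3, 0).
v_2 = A·v_1 = (4, 4, 2).

v_2 = (4, 4, 2)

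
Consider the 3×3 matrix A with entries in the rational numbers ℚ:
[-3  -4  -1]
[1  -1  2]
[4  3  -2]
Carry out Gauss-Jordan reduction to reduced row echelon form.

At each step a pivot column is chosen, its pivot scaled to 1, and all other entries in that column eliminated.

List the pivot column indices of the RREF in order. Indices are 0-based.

pivot columns: 0, 1, 2

step 1: normalize row 0 (÷-3) = (1, 4/3, 1/3)
  row 1: subtract 1×row0 = (0, -7/3, 5/3)
  row 2: subtract 4×row0 = (0, -7/3, -10/3)
step 2: normalize row 1 (÷-7/3) = (0, 1, -5/7)
  row 0: subtract 4/3×row1 = (1, 0, 9/7)
  row 2: subtract -7/3×row1 = (0, 0, -5)
step 3: normalize row 2 (÷-5) = (0, 0, 1)
  row 0: subtract 9/7×row2 = (1, 0, 0)
  row 1: subtract -5/7×row2 = (0, 1, 0)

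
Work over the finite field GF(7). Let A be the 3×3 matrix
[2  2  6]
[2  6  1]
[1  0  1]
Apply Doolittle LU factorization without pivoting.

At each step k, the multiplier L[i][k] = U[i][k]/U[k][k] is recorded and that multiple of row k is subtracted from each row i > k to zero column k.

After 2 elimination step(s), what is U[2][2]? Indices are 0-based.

U[2][2] = 2

k=0: U[0][0]=2
  eliminate (1,0): mult=1, new row 1: (0, 4, 2); set L[1][0]=1
  eliminate (2,0): mult=4, new row 2: (0, 6, 5); set L[2][0]=4
k=1: U[1][1]=4
  eliminate (2,1): mult=5, new row 2: (0, 0, 2); set L[2][1]=5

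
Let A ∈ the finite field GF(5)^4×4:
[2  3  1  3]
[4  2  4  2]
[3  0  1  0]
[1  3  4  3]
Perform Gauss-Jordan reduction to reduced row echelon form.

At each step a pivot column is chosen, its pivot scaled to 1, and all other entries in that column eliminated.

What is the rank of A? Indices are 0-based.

[1] R0 /= 2  ⇒  (1, 4, 3, 4)
     R1 -= 4·R0  ⇒  (0, 1, 2, 1)
     R2 -= 3·R0  ⇒  (0, 3, 2, 3)
     R3 -= 1·R0  ⇒  (0, 4, 1, 4)
[2] R1 /= 1  ⇒  (0, 1, 2, 1)
     R0 -= 4·R1  ⇒  (1, 0, 0, 0)
     R2 -= 3·R1  ⇒  (0, 0, 1, 0)
     R3 -= 4·R1  ⇒  (0, 0, 3, 0)
[3] R2 /= 1  ⇒  (0, 0, 1, 0)
     R1 -= 2·R2  ⇒  (0, 1, 0, 1)
     R3 -= 3·R2  ⇒  (0, 0, 0, 0)
column 3 empty below row 3

rank = 3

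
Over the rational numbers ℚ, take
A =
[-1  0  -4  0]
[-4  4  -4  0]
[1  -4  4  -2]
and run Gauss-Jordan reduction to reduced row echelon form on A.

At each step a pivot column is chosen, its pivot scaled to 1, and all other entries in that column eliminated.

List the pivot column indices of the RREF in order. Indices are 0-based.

step 1: normalize row 0 (÷-1) = (1, 0, 4, 0)
  row 1: subtract -4×row0 = (0, 4, 12, 0)
  row 2: subtract 1×row0 = (0, -4, 0, -2)
step 2: normalize row 1 (÷4) = (0, 1, 3, 0)
  row 2: subtract -4×row1 = (0, 0, 12, -2)
step 3: normalize row 2 (÷12) = (0, 0, 1, -1/6)
  row 0: subtract 4×row2 = (1, 0, 0, 2/3)
  row 1: subtract 3×row2 = (0, 1, 0, 1/2)

pivot columns: 0, 1, 2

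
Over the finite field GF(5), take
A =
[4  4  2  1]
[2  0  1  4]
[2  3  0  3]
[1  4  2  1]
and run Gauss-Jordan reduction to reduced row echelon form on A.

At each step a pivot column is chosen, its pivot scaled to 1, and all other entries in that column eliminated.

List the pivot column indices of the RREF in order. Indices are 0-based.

[1] R0 /= 4  ⇒  (1, 1, 3, 4)
     R1 -= 2·R0  ⇒  (0, 3, 0, 1)
     R2 -= 2·R0  ⇒  (0, 1, 4, 0)
     R3 -= 1·R0  ⇒  (0, 3, 4, 2)
[2] R1 /= 3  ⇒  (0, 1, 0, 2)
     R0 -= 1·R1  ⇒  (1, 0, 3, 2)
     R2 -= 1·R1  ⇒  (0, 0, 4, 3)
     R3 -= 3·R1  ⇒  (0, 0, 4, 1)
[3] R2 /= 4  ⇒  (0, 0, 1, 2)
     R0 -= 3·R2  ⇒  (1, 0, 0, 1)
     R3 -= 4·R2  ⇒  (0, 0, 0, 3)
[4] R3 /= 3  ⇒  (0, 0, 0, 1)
     R0 -= 1·R3  ⇒  (1, 0, 0, 0)
     R1 -= 2·R3  ⇒  (0, 1, 0, 0)
     R2 -= 2·R3  ⇒  (0, 0, 1, 0)

pivot columns: 0, 1, 2, 3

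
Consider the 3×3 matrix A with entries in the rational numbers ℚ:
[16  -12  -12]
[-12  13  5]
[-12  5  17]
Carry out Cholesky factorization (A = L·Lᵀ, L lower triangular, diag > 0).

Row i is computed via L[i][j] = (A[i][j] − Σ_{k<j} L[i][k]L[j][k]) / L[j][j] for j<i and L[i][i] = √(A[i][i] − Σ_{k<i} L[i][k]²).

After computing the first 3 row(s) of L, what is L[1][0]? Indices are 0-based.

Step 1: L[0][0] = √(16) = 4.
  L[1][0] = (-12) / L[0][0] = -3.
Step 2: L[1][1] = √(4) = 2.
  L[2][0] = (-12) / L[0][0] = -3.
  L[2][1] = (-4) / L[1][1] = -2.
Step 3: L[2][2] = √(4) = 2.

L[1][0] = -3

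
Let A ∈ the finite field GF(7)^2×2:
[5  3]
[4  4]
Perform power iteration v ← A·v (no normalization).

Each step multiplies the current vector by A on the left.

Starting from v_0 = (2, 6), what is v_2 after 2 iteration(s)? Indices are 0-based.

v_2 = (5, 2)

v_0 = (2, 6).
v_1 = A·v_0 = (0, 4).
v_2 = A·v_1 = (5, 2).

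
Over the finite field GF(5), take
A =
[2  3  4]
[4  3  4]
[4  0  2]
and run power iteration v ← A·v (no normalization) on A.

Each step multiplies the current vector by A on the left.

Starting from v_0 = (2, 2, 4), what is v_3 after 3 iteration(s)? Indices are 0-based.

v_3 = (0, 2, 1)

v_0 = (2, 2, 4).
v_1 = A·v_0 = (1, 0, 1).
v_2 = A·v_1 = (1, 3, 1).
v_3 = A·v_2 = (0, 2, 1).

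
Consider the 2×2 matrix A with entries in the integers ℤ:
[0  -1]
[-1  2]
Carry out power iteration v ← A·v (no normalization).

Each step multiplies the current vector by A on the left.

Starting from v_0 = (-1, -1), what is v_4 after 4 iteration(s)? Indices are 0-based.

v_0 = (-1, -1).
v_1 = A·v_0 = (1, -1).
v_2 = A·v_1 = (1, -3).
v_3 = A·v_2 = (3, -7).
v_4 = A·v_3 = (7, -17).

v_4 = (7, -17)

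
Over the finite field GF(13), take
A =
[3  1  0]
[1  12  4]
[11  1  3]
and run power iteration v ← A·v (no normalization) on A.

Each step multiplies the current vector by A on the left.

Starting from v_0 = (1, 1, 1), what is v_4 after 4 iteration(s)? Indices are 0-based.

v_4 = (2, 7, 6)

v_0 = (1, 1, 1).
v_1 = A·v_0 = (4, 4, 2).
v_2 = A·v_1 = (3, 8, 2).
v_3 = A·v_2 = (4, 3, 8).
v_4 = A·v_3 = (2, 7, 6).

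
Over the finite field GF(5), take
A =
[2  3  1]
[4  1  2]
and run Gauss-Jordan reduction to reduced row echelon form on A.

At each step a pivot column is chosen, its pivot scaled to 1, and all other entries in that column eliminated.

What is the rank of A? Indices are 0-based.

rank = 1

[1] R0 /= 2  ⇒  (1, 4, 3)
     R1 -= 4·R0  ⇒  (0, 0, 0)
column 1 empty below row 1
column 2 empty below row 1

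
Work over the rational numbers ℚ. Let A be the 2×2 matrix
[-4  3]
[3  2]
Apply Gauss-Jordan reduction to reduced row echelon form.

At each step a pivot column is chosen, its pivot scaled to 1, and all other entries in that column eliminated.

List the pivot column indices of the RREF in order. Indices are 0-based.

pivot columns: 0, 1

[1] R0 /= -4  ⇒  (1, -3/4)
     R1 -= 3·R0  ⇒  (0, 17/4)
[2] R1 /= 17/4  ⇒  (0, 1)
     R0 -= -3/4·R1  ⇒  (1, 0)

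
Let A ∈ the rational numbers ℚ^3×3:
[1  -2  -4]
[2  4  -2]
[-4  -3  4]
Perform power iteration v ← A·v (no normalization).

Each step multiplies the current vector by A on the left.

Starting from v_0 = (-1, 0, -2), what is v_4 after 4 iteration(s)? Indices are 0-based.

v_4 = (1107, 2082, -2874)

v_0 = (-1, 0, -2).
v_1 = A·v_0 = (7, 2, -4).
v_2 = A·v_1 = (19, 30, -50).
v_3 = A·v_2 = (159, 258, -366).
v_4 = A·v_3 = (1107, 2082, -2874).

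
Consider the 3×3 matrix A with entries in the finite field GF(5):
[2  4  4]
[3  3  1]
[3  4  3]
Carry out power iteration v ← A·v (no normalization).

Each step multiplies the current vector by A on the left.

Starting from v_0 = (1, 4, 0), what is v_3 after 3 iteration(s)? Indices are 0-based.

v_3 = (0, 1, 1)

v_0 = (1, 4, 0).
v_1 = A·v_0 = (3, 0, 4).
v_2 = A·v_1 = (2, 3, 1).
v_3 = A·v_2 = (0, 1, 1).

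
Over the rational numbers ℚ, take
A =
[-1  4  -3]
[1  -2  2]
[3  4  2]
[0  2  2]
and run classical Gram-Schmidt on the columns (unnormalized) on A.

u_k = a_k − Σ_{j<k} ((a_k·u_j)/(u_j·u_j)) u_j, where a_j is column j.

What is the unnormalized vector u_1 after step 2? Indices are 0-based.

u_1 = (50/11, -28/11, 26/11, 2)

Step 1: u_0 = a_0 = (-1, 1, 3, 0).
Step 2: u_1 = a_1 − (6/11)·u_0 = (50/11, -28/11, 26/11, 2).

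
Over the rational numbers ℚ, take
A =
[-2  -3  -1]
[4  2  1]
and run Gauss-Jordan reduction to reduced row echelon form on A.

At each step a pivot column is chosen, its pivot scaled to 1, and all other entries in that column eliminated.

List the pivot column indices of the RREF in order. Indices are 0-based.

pivot(0,0)=-2: scale R0 → (1, 3/2, 1/2)
  clear (1,0): R1 −= (4)R0 → (0, -4, -1)
pivot(1,1)=-4: scale R1 → (0, 1, 1/4)
  clear (0,1): R0 −= (3/2)R1 → (1, 0, 1/8)

pivot columns: 0, 1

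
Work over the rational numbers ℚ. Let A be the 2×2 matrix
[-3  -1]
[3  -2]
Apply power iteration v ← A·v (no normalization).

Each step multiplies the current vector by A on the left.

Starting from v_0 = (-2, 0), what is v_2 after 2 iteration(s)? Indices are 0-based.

v_2 = (-12, 30)

v_0 = (-2, 0).
v_1 = A·v_0 = (6, -6).
v_2 = A·v_1 = (-12, 30).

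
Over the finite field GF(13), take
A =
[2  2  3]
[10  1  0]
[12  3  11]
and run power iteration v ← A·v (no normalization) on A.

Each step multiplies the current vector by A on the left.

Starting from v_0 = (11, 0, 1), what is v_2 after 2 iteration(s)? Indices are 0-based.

v_0 = (11, 0, 1).
v_1 = A·v_0 = (12, 6, 0).
v_2 = A·v_1 = (10, 9, 6).

v_2 = (10, 9, 6)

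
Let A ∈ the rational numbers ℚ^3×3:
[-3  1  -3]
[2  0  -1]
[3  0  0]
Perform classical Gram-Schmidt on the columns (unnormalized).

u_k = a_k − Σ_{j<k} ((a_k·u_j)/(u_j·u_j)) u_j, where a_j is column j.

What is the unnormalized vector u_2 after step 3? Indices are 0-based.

u_2 = (0, -9/13, 6/13)

Step 1: u_0 = a_0 = (-3, 2, 3).
Step 2: u_1 = a_1 − (-3/22)·u_0 = (13/22, 3/11, 9/22).
Step 3: u_2 = a_2 − (7/22)·u_0 − (-45/13)·u_1 = (0, -9/13, 6/13).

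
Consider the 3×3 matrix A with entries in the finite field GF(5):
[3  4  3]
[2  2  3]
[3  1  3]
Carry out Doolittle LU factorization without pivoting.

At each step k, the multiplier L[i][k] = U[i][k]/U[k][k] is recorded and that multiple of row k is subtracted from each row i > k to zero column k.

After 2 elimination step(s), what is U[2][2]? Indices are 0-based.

U[2][2] = 3

k=0: U[0][0]=3
  eliminate (1,0): mult=4, new row 1: (0, 1, 1); set L[1][0]=4
  eliminate (2,0): mult=1, new row 2: (0, 2, 0); set L[2][0]=1
k=1: U[1][1]=1
  eliminate (2,1): mult=2, new row 2: (0, 0, 3); set L[2][1]=2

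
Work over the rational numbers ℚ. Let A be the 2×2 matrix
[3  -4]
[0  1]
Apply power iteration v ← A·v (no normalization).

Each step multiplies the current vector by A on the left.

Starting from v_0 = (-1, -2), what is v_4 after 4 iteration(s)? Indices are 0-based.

v_0 = (-1, -2).
v_1 = A·v_0 = (5, -2).
v_2 = A·v_1 = (23, -2).
v_3 = A·v_2 = (77, -2).
v_4 = A·v_3 = (239, -2).

v_4 = (239, -2)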